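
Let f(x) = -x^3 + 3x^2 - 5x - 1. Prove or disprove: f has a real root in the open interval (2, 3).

Evaluate at the endpoints: f(2) = -7, f(3) = -16 — same sign (negative).
f'(x) = -3x^2 + 6x - 5 has discriminant 6² − 4·(-3)·(-5) = -24 < 0, so f' has no real roots and is negative for every real x.
So f is strictly decreasing; between 2 and 3 its values lie between f(2) = -7 and f(3) = -16, all negative. Therefore f has no root in (2, 3).

No such root exists.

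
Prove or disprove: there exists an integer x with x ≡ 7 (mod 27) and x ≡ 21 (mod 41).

gcd(27, 41) = 1, so the Chinese Remainder Theorem guarantees exactly one residue class mod 1107 satisfying both.
Any solution of the first congruence is x = 7 + 27t; substituting into the second, 27t ≡ 21 − 7 ≡ 14 (mod 41).
Invert 27 mod 41 by the Euclidean algorithm: 41 = 1·27 + 14, 27 = 1·14 + 13, 14 = 1·13 + 1, 13 = 13·1 + 0; back-substituting, 1 = 14 − 1·13 = 14 − (27 − 1·14) = −27 + 2·14 = −27 + 2·(41 − 1·27) = 2·41 − 3·27. Hence 27·(-3) ≡ 1, so 27⁻¹ ≡ -3 ≡ 38 (mod 41).
Multiplying by 38: t ≡ 38·14 = 532 ≡ 40 (mod 41).
Taking t = 40 gives x = 7 + 27·40 = 1087.
Indeed 1087 ≡ 7 (mod 27) and 1087 ≡ 21 (mod 41).

x = 1087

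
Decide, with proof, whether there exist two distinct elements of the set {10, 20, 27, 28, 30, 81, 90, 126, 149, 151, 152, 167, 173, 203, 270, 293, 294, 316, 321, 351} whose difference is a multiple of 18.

Reduce each element mod 18: 10↦10, 20↦2, 27↦9, 28↦10, 30↦12, 81↦9, 90↦0, 126↦0, 149↦5, 151↦7, 152↦8, 167↦5, 173↦11, 203↦5, 270↦0, 293↦5, 294↦6, 316↦10, 321↦15, 351↦9. The residue 10 repeats (at 10 and 28), and 28 − 10 = 18 = 1·18.

Yes: 10 and 28.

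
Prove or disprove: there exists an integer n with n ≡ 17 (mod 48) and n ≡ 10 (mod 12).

Reduce both congruences modulo 12, which divides 48 and 12: they say n ≡ 17 (mod 12) and n ≡ 10 (mod 12).
These are incompatible: 17 − 10 = 7 is not divisible by 12.
Hence the system has no solution.

No, no such integer exists.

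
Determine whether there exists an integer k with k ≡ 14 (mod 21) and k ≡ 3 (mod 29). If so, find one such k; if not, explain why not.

gcd(21, 29) = 1, so the Chinese Remainder Theorem guarantees exactly one residue class mod 609 satisfying both.
Any solution of the first congruence is k = 14 + 21t; substituting into the second, 21t ≡ 3 − 14 ≡ 18 (mod 29).
Invert 21 mod 29 by the Euclidean algorithm: 29 = 1·21 + 8, 21 = 2·8 + 5, 8 = 1·5 + 3, 5 = 1·3 + 2, 3 = 1·2 + 1, 2 = 2·1 + 0; back-substituting, 1 = 3 − 1·2 = 3 − (5 − 1·3) = −5 + 2·3 = −5 + 2·(8 − 1·5) = 2·8 − 3·5 = 2·8 − 3·(21 − 2·8) = −3·21 + 8·8 = −3·21 + 8·(29 − 1·21) = 8·29 − 11·21. Hence 21·(-11) ≡ 1, so 21⁻¹ ≡ -11 ≡ 18 (mod 29).
Therefore t ≡ 18·18 = 324 ≡ 5 (mod 29).
Taking t = 5 gives k = 14 + 21·5 = 119.
Verify: 119 = 5·21 + 14 and 119 = 4·29 + 3. ✓

k = 119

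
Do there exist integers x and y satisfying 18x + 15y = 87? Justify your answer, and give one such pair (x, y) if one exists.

x = 4, y = 1

Since gcd(18, 15) = 3 and 87 = 3·29, Bézout's identity guarantees a solution.
Dividing through by 3 reduces the equation to 6x + 5y = 29.
Euclidean algorithm: 6 = 1·5 + 1, 5 = 5·1 + 0.
Working back up the chain: 1 = 6 − 1·5. So 6·1 + 5·(-1) = 1.
Multiplying through by 29: x = 1·29 = 29, y = (-1)·29 = -29 is a solution.
Shifting by a multiple of (5, −6) keeps it a solution: x = 29 − 5·5 = 4, y = -29 + 5·6 = 1.
Indeed 18·4 + 15·1 = 72 + 15 = 87.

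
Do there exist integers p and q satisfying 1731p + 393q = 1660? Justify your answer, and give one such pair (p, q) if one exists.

No such integers exist.

Any value of 1731p + 393q is a multiple of gcd(1731, 393) = 3.
But 1660 = 3·553 + 1, so 3 ∤ 1660.
Hence no integers p, q satisfy the equation.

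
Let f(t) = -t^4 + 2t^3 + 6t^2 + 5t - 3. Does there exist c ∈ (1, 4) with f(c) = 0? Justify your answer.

f(1) = 9 and f(4) = -15, which have opposite signs.
Since f is a polynomial it is continuous on [1, 4].
By the Intermediate Value Theorem, f takes the value 0 somewhere in the open interval.

Yes, such a c exists.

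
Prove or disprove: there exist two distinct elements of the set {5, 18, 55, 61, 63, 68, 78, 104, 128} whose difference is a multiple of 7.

Reduce each element mod 7: 5↦5, 18↦4, 55↦6, 61↦5, 63↦0, 68↦5, 78↦1, 104↦6, 128↦2. The residue 5 repeats (at 5 and 61), and 61 − 5 = 56 = 8·7.

Yes: 5 and 61.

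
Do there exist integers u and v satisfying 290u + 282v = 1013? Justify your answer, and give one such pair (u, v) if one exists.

There are no such integers.

Both 290 and 282 are divisible by gcd(290, 282) = 2, hence so is any combination 290u + 282v.
But 1013 = 2·506 + 1, so 2 ∤ 1013.
Hence no integers u, v satisfy the equation.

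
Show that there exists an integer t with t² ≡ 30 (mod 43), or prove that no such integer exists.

Apply Euler's criterion with the prime 43: 30 is a quadratic residue iff 30^21 ≡ 1 (mod 43), and a non-residue iff it is ≡ −1.
Repeated squaring mod 43: 30^2 = 900 ≡ 40; 30^4 ≡ 40² = 1600 ≡ 9; 30^8 ≡ 9² = 81 ≡ 38; 30^16 ≡ 38² = 1444 ≡ 25.
Since 21 = 16 + 4 + 1, 30^21 ≡ 25 · 9 · 30; multiplying out mod 43: 25·9 = 225 ≡ 10, then 10·30 = 300 ≡ 42. Thus 30^21 ≡ 42 ≡ −1 (mod 43).
By Euler's criterion 30 is a quadratic non-residue mod 43: no t satisfies t² ≡ 30 (mod 43).

There is no such integer.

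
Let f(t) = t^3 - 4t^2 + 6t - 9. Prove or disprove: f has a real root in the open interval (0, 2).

f(0) = -9 and f(2) = -5, both negative.
f'(t) = 3t^2 - 8t + 6 has discriminant (-8)² − 4·3·6 = -8 < 0, so f' has no real roots and is positive for every real t.
So f is strictly increasing; between 0 and 2 its values lie between f(0) = -9 and f(2) = -5, all negative. Therefore f has no root in (0, 2).

No such root exists.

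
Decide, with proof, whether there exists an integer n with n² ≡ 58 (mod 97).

Apply Euler's criterion with the prime 97: 58 is a quadratic residue iff 58^48 ≡ 1 (mod 97), and a non-residue iff it is ≡ −1.
Squaring successively (mod 97): 58^2 = 3364 ≡ 66; 58^4 ≡ 66² = 4356 ≡ 88; 58^8 ≡ 88² = 7744 ≡ 81; 58^16 ≡ 81² = 6561 ≡ 62; 58^32 ≡ 62² = 3844 ≡ 61.
Since 48 = 32 + 16, 58^48 ≡ 61 · 62; multiplying out mod 97: 61·62 = 3782 ≡ 96. Thus 58^48 ≡ 96 ≡ −1 (mod 97).
By Euler's criterion 58 is a quadratic non-residue mod 97: no n satisfies n² ≡ 58 (mod 97).

No such integer exists.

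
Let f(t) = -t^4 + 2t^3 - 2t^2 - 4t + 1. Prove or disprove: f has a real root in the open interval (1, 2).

No such root exists.

f(1) = -4 and f(2) = -15, both negative, so a sign-change argument is unavailable; we show f keeps this sign on the whole interval.
Shift to the endpoint 1: with t = 1 + u (0 < u < 1), one computes f(1 + u) = -u^4 - 2u^3 - 2u^2 - 6u - 4.
All 5 nonzero coefficients of this polynomial in u are negative; hence for u > 0 the value is a sum of negative terms (the constant -4 among them).
Therefore f(t) < 0 throughout (1, 2), and f has no zero there.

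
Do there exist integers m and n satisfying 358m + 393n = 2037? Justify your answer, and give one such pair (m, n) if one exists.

m = 99, n = -85

358 and 393 are coprime, so 358m + 393n ranges over all of ℤ.
Run the Euclidean algorithm on 393 and 358: 393 = 1·358 + 35, 358 = 10·35 + 8, 35 = 4·8 + 3, 8 = 2·3 + 2, 3 = 1·2 + 1, 2 = 2·1 + 0.
Back-substituting, 1 = 3 − 1·2 = 3 − (8 − 2·3) = −8 + 3·3 = −8 + 3·(35 − 4·8) = 3·35 − 13·8 = 3·35 − 13·(358 − 10·35) = −13·358 + 133·35 = −13·358 + 133·(393 − 1·358) = 133·393 − 146·358; that is, 358·(-146) + 393·133 = 1.
Multiplying through by 2037: m = (-146)·2037 = -297402, n = 133·2037 = 270921 is a solution.
The general solution is m = -297402 + 393k, n = 270921 − 358k; taking k = 757 gives the smaller pair m = 99, n = -85.
Indeed 358·99 + 393·(-85) = 35442 − 33405 = 2037.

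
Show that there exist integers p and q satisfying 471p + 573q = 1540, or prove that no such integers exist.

No, no such integers exist.

Any value of 471p + 573q is a multiple of gcd(471, 573) = 3.
However 1540 leaves remainder 1 on division by 3.
So the equation is unsolvable over ℤ.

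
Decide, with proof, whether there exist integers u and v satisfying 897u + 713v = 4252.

Any value of 897u + 713v is a multiple of gcd(897, 713) = 23.
However 4252 leaves remainder 20 on division by 23.
So the equation is unsolvable over ℤ.

No such integers exist.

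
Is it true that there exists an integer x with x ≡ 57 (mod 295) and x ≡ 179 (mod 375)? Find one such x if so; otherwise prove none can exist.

gcd(295, 375) = 5. If x ≡ 57 (mod 295) and x ≡ 179 (mod 375), then x ≡ 57 (mod 5) and x ≡ 179 (mod 5).
However 57 ≡ 2 and 179 ≡ 4 (mod 5), and 2 ≠ 4.
Hence the system has no solution.

There is no such integer.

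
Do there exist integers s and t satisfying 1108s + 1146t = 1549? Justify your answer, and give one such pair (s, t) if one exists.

Any value of 1108s + 1146t is a multiple of gcd(1108, 1146) = 2.
But 1549 = 2·774 + 1, so 2 ∤ 1549.
So the equation is unsolvable over ℤ.

There are no such integers.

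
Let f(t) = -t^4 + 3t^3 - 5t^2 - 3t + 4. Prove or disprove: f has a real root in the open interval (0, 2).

f(0) = 4 and f(2) = -14, which have opposite signs.
f is continuous everywhere (it is a polynomial), in particular on [0, 2].
By the Intermediate Value Theorem, f takes the value 0 somewhere in the open interval.

Yes, f has a root in the interval.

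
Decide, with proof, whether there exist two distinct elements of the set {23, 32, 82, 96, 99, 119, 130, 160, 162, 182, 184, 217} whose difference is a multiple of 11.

Yes: 96 and 162.

Both 96 and 162 leave remainder 8 on division by 11; their difference 66 = 6·11 is a multiple of 11.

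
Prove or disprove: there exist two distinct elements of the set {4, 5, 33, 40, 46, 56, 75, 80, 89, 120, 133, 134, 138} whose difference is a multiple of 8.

Reduce each element mod 8: 4↦4, 5↦5, 33↦1, 40↦0, 46↦6, 56↦0, 75↦3, 80↦0, 89↦1, 120↦0, 133↦5, 134↦6, 138↦2. The residue 5 repeats (at 5 and 133), and 133 − 5 = 128 = 16·8.

5 and 133 are such a pair.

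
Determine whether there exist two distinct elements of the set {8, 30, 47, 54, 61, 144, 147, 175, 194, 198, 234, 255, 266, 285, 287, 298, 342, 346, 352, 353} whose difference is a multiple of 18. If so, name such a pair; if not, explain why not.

The pair (47, 353) works.

Both 47 and 353 leave remainder 11 on division by 18; their difference 306 = 17·18 is a multiple of 18.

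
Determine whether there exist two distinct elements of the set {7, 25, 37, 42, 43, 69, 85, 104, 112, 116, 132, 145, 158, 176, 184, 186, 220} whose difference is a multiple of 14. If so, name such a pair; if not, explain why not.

Yes: 42 and 112.

Reduce each element mod 14: 7↦7, 25↦11, 37↦9, 42↦0, 43↦1, 69↦13, 85↦1, 104↦6, 112↦0, 116↦4, 132↦6, 145↦5, 158↦4, 176↦8, 184↦2, 186↦4, 220↦10. The residue 0 repeats (at 42 and 112), and 112 − 42 = 70 = 5·14.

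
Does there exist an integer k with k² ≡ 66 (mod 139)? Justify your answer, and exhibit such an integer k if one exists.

k = 30

k = 30 works: 30² = 900, and 900 − 66 = 834 = 6·139.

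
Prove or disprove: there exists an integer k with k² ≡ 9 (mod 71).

k = 68 works: 68² = 4624, and 4624 − 9 = 4615 = 65·71.

k = 68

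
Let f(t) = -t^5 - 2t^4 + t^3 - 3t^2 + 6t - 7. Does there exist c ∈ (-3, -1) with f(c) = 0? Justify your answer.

Yes, such a c exists.

f(-3) = 2 and f(-1) = -18, which have opposite signs.
As a polynomial, f is continuous on every closed interval.
So by the Intermediate Value Theorem there is a c strictly between -3 and -1 with f(c) = 0.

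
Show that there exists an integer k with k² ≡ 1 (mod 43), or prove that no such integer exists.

Take k = 1. Then 1² = 1, and since 0 ≤ 1 < 43 this is already reduced: 1² ≡ 1 (mod 43).

k = 1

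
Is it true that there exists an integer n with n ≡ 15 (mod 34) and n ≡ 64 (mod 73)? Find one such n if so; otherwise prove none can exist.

n = 2327

The moduli 34 and 73 are coprime, so by the Chinese Remainder Theorem a unique solution modulo 2482 exists.
Write n = 15 + 34t and require 15 + 34t ≡ 64 (mod 73), i.e. 34t ≡ 49 (mod 73).
Note 34·58 = 1972 ≡ 1 (mod 73) (as 1972 − 1 = 27·73), so 34⁻¹ ≡ 58.
Multiplying by 58: t ≡ 58·49 = 2842 ≡ 68 (mod 73).
With t = 68: n = 15 + 34·68 = 2327.
Verify: 2327 = 68·34 + 15 and 2327 = 31·73 + 64. ✓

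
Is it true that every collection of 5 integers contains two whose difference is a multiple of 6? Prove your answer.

Take the 5 consecutive integers 14, 15, …, 18: their residues mod 6 are all distinct because 5 ≤ 6.
The differences between them range over 1, …, 4, none of which is divisible by 6.

No, the set {14, 15, 16, 17, 18} is a counterexample.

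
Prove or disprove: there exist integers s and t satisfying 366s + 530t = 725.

Any value of 366s + 530t is a multiple of gcd(366, 530) = 2.
But 725 = 2·362 + 1, so 2 ∤ 725.
Therefore 366s + 530t = 725 has no solution in integers.

No such integers exist.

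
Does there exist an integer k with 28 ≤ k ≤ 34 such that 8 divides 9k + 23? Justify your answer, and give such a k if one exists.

k = 33

Scanning upward from k = 28 gives 275, 284, 293, 302, 311, none divisible by 8. k = 33 works, since 9·33 + 23 = 320 = 40·8.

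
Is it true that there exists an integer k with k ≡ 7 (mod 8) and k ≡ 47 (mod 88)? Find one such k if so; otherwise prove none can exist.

gcd(8, 88) = 8. A simultaneous solution exists iff 7 ≡ 47 (mod 8); here 7 mod 8 = 7 = 47 mod 8, so it does.
List candidates k ≡ 7 (mod 8): 7, 15, 23, 31, 39, 47. Modulo 88 these are 7, 15, 23, 31, 39, 47; 47 gives 47 as required.
Check: 47 mod 8 = 7, 47 mod 88 = 47. ✓

k = 47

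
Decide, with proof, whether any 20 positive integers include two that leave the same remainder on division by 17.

True.

Partition the integers by their residue mod 17; there are 17 classes.
With 20 integers and only 17 classes, the pigeonhole principle forces two of them, say a and b, into the same class.
That is, a and b leave the same remainder on division by 17, as claimed.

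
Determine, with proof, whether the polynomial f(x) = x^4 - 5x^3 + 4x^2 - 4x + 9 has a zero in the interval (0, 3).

Yes, f has a root in the interval.

f(0) = 9 and f(3) = -21, which have opposite signs.
As a polynomial, f is continuous on every closed interval.
By the Intermediate Value Theorem f must vanish at some point of (0, 3).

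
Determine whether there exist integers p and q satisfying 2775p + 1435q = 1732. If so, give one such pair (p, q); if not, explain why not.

There are no such integers.

gcd(2775, 1435) = 5, so every integer of the form 2775p + 1435q is a multiple of 5.
But 1732 = 5·346 + 2, so 5 ∤ 1732.
So the equation is unsolvable over ℤ.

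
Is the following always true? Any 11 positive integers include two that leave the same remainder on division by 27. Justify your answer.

No; for instance {106, 107, 108, 109, 110, 111, 112, 113, 114, 115, 116} is a counterexample.

Take the 11 consecutive integers 106, 107, …, 116: their residues mod 27 are all distinct because 11 ≤ 27.
So no two of them leave the same remainder on division by 27; the claim fails for this set.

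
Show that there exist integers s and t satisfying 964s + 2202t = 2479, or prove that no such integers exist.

gcd(964, 2202) = 2, so every integer of the form 964s + 2202t is a multiple of 2.
But 2479 = 2·1239 + 1, so 2 ∤ 2479.
Hence no integers s, t satisfy the equation.

There are no such integers.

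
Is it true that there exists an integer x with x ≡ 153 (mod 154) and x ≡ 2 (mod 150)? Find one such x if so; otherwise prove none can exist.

There is no such integer.

Reduce both congruences modulo 2, which divides 154 and 150: they say x ≡ 153 (mod 2) and x ≡ 2 (mod 2).
However 153 ≡ 1 and 2 ≡ 0 (mod 2), and 1 ≠ 0.
So no integer satisfies both congruences.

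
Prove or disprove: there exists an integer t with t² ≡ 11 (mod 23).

No, no such integer exists.

23 is prime, so by Euler's criterion 11 is a square mod 23 iff 11^((23−1)/2) = 11^11 ≡ 1 (mod 23).
Squaring successively (mod 23): 11^2 = 121 ≡ 6; 11^4 ≡ 6² = 36 ≡ 13; 11^8 ≡ 13² = 169 ≡ 8.
Since 11 = 8 + 2 + 1, 11^11 ≡ 8 · 6 · 11; multiplying out mod 23: 8·6 = 48 ≡ 2, then 2·11 = 22 ≡ 22. Thus 11^11 ≡ 22 ≡ −1 (mod 23).
The value −1 means 11 is a non-residue modulo 23, so t² ≡ 11 (mod 23) is impossible.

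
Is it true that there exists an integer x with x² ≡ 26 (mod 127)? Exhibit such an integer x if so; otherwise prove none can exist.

x = 91

Take x = 91. Then 91² = 8281 = 65·127 + 26, so 91² ≡ 26 (mod 127).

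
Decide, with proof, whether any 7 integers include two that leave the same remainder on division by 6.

Partition the integers by their residue mod 6; there are 6 classes.
Placing 7 integers into 6 classes, some class receives at least two — say a and b.
That is, a and b leave the same remainder on division by 6, as claimed.

True.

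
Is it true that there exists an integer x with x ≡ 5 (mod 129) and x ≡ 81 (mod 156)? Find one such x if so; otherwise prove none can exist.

No such integer exists.

Both moduli are multiples of 3 = gcd(129, 156), so any solution would satisfy x ≡ 5 and x ≡ 81 modulo 3 simultaneously.
However 5 ≡ 2 and 81 ≡ 0 (mod 3), and 2 ≠ 0.
Hence the system has no solution.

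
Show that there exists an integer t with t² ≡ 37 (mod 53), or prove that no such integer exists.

Take t = 39. Then 39² = 1521 = 28·53 + 37, so 39² ≡ 37 (mod 53).

t = 39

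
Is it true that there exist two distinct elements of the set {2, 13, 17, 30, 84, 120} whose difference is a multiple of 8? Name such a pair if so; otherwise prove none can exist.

Residues mod 8: 2↦2, 13↦5, 17↦1, 30↦6, 84↦4, 120↦0.
No residue repeats among the 6 elements, so no pair has difference ≡ 0 (mod 8).

No, no such pair exists.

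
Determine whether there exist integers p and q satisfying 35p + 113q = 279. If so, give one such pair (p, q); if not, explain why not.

p = 79, q = -22

Since gcd(35, 113) = 1, every integer is an integer combination of 35 and 113.
Dividing repeatedly: 113 = 3·35 + 8, 35 = 4·8 + 3, 8 = 2·3 + 2, 3 = 1·2 + 1, 2 = 2·1 + 0.
Unwinding: 1 = 3 − 1·2 = 3 − (8 − 2·3) = −8 + 3·3 = −8 + 3·(35 − 4·8) = 3·35 − 13·8 = 3·35 − 13·(113 − 3·35) = −13·113 + 42·35, i.e. 35·42 + 113·(-13) = 1.
Times 279: 35·11718 + 113·(-3627) = 279, so (11718, -3627) solves it.
Subtracting 103·113 from p and adding 103·35 to q gives the tidier solution (79, -22).
Check: 35·79 + 113·(-22) = 2765 − 2486 = 279. ✓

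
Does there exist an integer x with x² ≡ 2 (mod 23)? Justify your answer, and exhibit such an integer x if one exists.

x = 18

x = 18 works: 18² = 324, and 324 − 2 = 322 = 14·23.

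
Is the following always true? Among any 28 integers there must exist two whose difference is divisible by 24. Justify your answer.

There are exactly 24 possible remainders on division by 24.
Placing 28 integers into 24 classes, some class receives at least two — say a and b.
Equal remainders mean a − b ≡ 0 (mod 24), so 24 divides their difference.

Yes, this is always true.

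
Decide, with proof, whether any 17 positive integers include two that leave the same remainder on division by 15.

Yes, this is always true.

Partition the integers by their residue mod 15; there are 15 classes.
Placing 17 integers into 15 classes, some class receives at least two — say a and b.
So a and b have equal remainders mod 15, which is exactly what was to be shown.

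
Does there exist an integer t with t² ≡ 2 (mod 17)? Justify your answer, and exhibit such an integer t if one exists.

t = 6 works: 6² = 36, and 36 − 2 = 34 = 2·17.

t = 6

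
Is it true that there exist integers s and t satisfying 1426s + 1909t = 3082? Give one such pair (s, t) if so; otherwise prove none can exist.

s = 45, t = -32

Since gcd(1426, 1909) = 23 and 3082 = 23·134, Bézout's identity guarantees a solution.
Dividing through by 23 reduces the equation to 62s + 83t = 134.
Run the Euclidean algorithm on 83 and 62: 83 = 1·62 + 21, 62 = 2·21 + 20, 21 = 1·20 + 1, 20 = 20·1 + 0.
Working back up the chain: 1 = 21 − 1·20 = 21 − (62 − 2·21) = −62 + 3·21 = −62 + 3·(83 − 1·62) = 3·83 − 4·62. So 62·(-4) + 83·3 = 1.
Multiplying through by 134: s = (-4)·134 = -536, t = 3·134 = 402 is a solution.
Shifting by a multiple of (83, −62) keeps it a solution: s = -536 + 7·83 = 45, t = 402 − 7·62 = -32.
Check: 1426·45 + 1909·(-32) = 64170 − 61088 = 3082. ✓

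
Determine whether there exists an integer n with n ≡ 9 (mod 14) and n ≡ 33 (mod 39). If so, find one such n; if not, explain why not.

n = 345

gcd(14, 39) = 1, so the Chinese Remainder Theorem guarantees exactly one residue class mod 546 satisfying both.
Write n = 9 + 14t and require 9 + 14t ≡ 33 (mod 39), i.e. 14t ≡ 24 (mod 39).
Note 14·14 = 196 ≡ 1 (mod 39) (as 196 − 1 = 5·39), so 14⁻¹ ≡ 14.
Multiplying by 14: t ≡ 14·24 = 336 ≡ 24 (mod 39).
With t = 24: n = 9 + 14·24 = 345.
Verify: 345 = 24·14 + 9 and 345 = 8·39 + 33. ✓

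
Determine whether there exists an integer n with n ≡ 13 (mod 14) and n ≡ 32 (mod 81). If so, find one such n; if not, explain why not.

n = 923

gcd(14, 81) = 1, so the Chinese Remainder Theorem guarantees exactly one residue class mod 1134 satisfying both.
Write n = 13 + 14t and require 13 + 14t ≡ 32 (mod 81), i.e. 14t ≡ 19 (mod 81).
Invert 14 mod 81 by the Euclidean algorithm: 81 = 5·14 + 11, 14 = 1·11 + 3, 11 = 3·3 + 2, 3 = 1·2 + 1, 2 = 2·1 + 0; back-substituting, 1 = 3 − 1·2 = 3 − (11 − 3·3) = −11 + 4·3 = −11 + 4·(14 − 1·11) = 4·14 − 5·11 = 4·14 − 5·(81 − 5·14) = −5·81 + 29·14. Hence 14·29 ≡ 1, so 14⁻¹ ≡ 29 (mod 81).
Therefore t ≡ 29·19 = 551 ≡ 65 (mod 81).
Taking t = 65 gives n = 13 + 14·65 = 923.
Verify: 923 = 65·14 + 13 and 923 = 11·81 + 32. ✓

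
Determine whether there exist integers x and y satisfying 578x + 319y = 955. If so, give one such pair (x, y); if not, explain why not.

x = 117, y = -209

578 and 319 are coprime, so 578x + 319y ranges over all of ℤ.
Dividing repeatedly: 578 = 1·319 + 259, 319 = 1·259 + 60, 259 = 4·60 + 19, 60 = 3·19 + 3, 19 = 6·3 + 1, 3 = 3·1 + 0.
Working back up the chain: 1 = 19 − 6·3 = 19 − 6·(60 − 3·19) = −6·60 + 19·19 = −6·60 + 19·(259 − 4·60) = 19·259 − 82·60 = 19·259 − 82·(319 − 1·259) = −82·319 + 101·259 = −82·319 + 101·(578 − 1·319) = 101·578 − 183·319. So 578·101 + 319·(-183) = 1.
Times 955: 578·96455 + 319·(-174765) = 955, so (96455, -174765) solves it.
Shifting by a multiple of (319, −578) keeps it a solution: x = 96455 − 302·319 = 117, y = -174765 + 302·578 = -209.
Check: 578·117 + 319·(-209) = 67626 − 66671 = 955. ✓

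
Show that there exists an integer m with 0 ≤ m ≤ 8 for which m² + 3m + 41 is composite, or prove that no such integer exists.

m = 1

At m = 1: 1² + 3·1 + 41 = 45 = 3·15, which is composite.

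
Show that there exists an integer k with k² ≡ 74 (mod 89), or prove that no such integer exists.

89 is prime, so by Euler's criterion 74 is a square mod 89 iff 74^((89−1)/2) = 74^44 ≡ 1 (mod 89).
Squaring successively (mod 89): 74^2 = 5476 ≡ 47; 74^4 ≡ 47² = 2209 ≡ 73; 74^8 ≡ 73² = 5329 ≡ 78; 74^16 ≡ 78² = 6084 ≡ 32; 74^32 ≡ 32² = 1024 ≡ 45.
Since 44 = 32 + 8 + 4, 74^44 ≡ 45 · 78 · 73; multiplying out mod 89: 45·78 = 3510 ≡ 39, then 39·73 = 2847 ≡ 88. Thus 74^44 ≡ 88 ≡ −1 (mod 89).
By Euler's criterion 74 is a quadratic non-residue mod 89: no k satisfies k² ≡ 74 (mod 89).

No, no such integer exists.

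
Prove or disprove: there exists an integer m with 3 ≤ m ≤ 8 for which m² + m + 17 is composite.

The values for m = 3, 4, …, 8 are 29, 37, 47, 59, 73, 89, and each of these is prime.
So no value in the range makes the expression composite.

There is no such integer m in that range.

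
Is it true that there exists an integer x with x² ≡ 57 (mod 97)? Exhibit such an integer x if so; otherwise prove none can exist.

97 is prime, so by Euler's criterion 57 is a square mod 97 iff 57^((97−1)/2) = 57^48 ≡ 1 (mod 97).
Squaring successively (mod 97): 57^2 = 3249 ≡ 48; 57^4 ≡ 48² = 2304 ≡ 73; 57^8 ≡ 73² = 5329 ≡ 91; 57^16 ≡ 91² = 8281 ≡ 36; 57^32 ≡ 36² = 1296 ≡ 35.
Since 48 = 32 + 16, 57^48 ≡ 35 · 36; multiplying out mod 97: 35·36 = 1260 ≡ 96. Thus 57^48 ≡ 96 ≡ −1 (mod 97).
By Euler's criterion 57 is a quadratic non-residue mod 97: no x satisfies x² ≡ 57 (mod 97).

No, no such integer exists.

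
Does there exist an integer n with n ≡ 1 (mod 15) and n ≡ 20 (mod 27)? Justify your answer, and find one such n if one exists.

gcd(15, 27) = 3. If n ≡ 1 (mod 15) and n ≡ 20 (mod 27), then n ≡ 1 (mod 3) and n ≡ 20 (mod 3).
These are incompatible: 1 − 20 = -19 is not divisible by 3.
So no integer satisfies both congruences.

There is no such integer.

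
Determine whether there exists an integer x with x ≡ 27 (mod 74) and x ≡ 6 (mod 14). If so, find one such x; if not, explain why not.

gcd(74, 14) = 2. If x ≡ 27 (mod 74) and x ≡ 6 (mod 14), then x ≡ 27 (mod 2) and x ≡ 6 (mod 2).
But 27 mod 2 = 1 while 6 mod 2 = 0, a contradiction.
Hence the system has no solution.

No such integer exists.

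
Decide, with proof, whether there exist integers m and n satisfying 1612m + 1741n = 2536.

1612 and 1741 are coprime, so 1612m + 1741n ranges over all of ℤ.
Run the Euclidean algorithm on 1741 and 1612: 1741 = 1·1612 + 129, 1612 = 12·129 + 64, 129 = 2·64 + 1, 64 = 64·1 + 0.
Back-substituting, 1 = 129 − 2·64 = 129 − 2·(1612 − 12·129) = −2·1612 + 25·129 = −2·1612 + 25·(1741 − 1·1612) = 25·1741 − 27·1612; that is, 1612·(-27) + 1741·25 = 1.
Times 2536: 1612·(-68472) + 1741·63400 = 2536, so (-68472, 63400) solves it.
The general solution is m = -68472 + 1741k, n = 63400 − 1612k; taking k = 40 gives the smaller pair m = 1168, n = -1080.
Check: 1612·1168 + 1741·(-1080) = 1882816 − 1880280 = 2536. ✓

m = 1168, n = -1080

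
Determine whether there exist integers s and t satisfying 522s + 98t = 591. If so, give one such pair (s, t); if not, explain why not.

Any value of 522s + 98t is a multiple of gcd(522, 98) = 2.
However 591 leaves remainder 1 on division by 2.
So the equation is unsolvable over ℤ.

There are no such integers.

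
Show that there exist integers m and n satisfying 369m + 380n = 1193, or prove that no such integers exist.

m = 237, n = -227

Since gcd(369, 380) = 1, every integer is an integer combination of 369 and 380.
Euclidean algorithm: 380 = 1·369 + 11, 369 = 33·11 + 6, 11 = 1·6 + 5, 6 = 1·5 + 1, 5 = 5·1 + 0.
Back-substituting, 1 = 6 − 1·5 = 6 − (11 − 1·6) = −11 + 2·6 = −11 + 2·(369 − 33·11) = 2·369 − 67·11 = 2·369 − 67·(380 − 1·369) = −67·380 + 69·369; that is, 369·69 + 380·(-67) = 1.
Scaling by 1193 gives the particular solution (m, n) = (82317, -79931).
Subtracting 216·380 from m and adding 216·369 to n gives the tidier solution (237, -227).
Check: 369·237 + 380·(-227) = 87453 − 86260 = 1193. ✓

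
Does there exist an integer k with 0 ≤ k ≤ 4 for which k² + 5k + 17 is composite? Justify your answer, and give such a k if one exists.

The values for k = 0, 1, …, 4 are 17, 23, 31, 41, 53, and each of these is prime.
So no value in the range makes the expression composite.

No such integer k in that range exists.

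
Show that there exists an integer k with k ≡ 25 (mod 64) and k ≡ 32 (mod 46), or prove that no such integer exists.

There is no such integer.

Both moduli are multiples of 2 = gcd(64, 46), so any solution would satisfy k ≡ 25 and k ≡ 32 modulo 2 simultaneously.
But 25 mod 2 = 1 while 32 mod 2 = 0, a contradiction.
So no integer satisfies both congruences.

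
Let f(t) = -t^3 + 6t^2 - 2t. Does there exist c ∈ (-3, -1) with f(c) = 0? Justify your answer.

The endpoint values f(-3) = 87 and f(-1) = 9 are both positive. Claim: f(t) > 0 for every t in (-3, -1).
Shift to the endpoint -1: with t = -1 − u (0 < u < 2), one computes f(-1 − u) = u^3 + 9u^2 + 17u + 9.
All 4 nonzero coefficients of this polynomial in u are positive; hence for u > 0 the value is a sum of positive terms (the constant 9 among them).
So f is strictly positive on (-3, -1); no root exists in the interval.

No.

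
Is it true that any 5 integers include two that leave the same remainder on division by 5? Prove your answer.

Take the 5 consecutive integers 21, 22, …, 25: their residues mod 5 are all distinct because 5 ≤ 5.
So no two of them leave the same remainder on division by 5; the claim fails for this set.

No; for instance {21, 22, 23, 24, 25} is a counterexample.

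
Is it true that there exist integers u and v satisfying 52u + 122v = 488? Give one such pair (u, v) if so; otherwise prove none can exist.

u = 0, v = 4

Since gcd(52, 122) = 2 and 488 = 2·244, Bézout's identity guarantees a solution.
Dividing through by 2 reduces the equation to 26u + 61v = 244.
Dividing repeatedly: 61 = 2·26 + 9, 26 = 2·9 + 8, 9 = 1·8 + 1, 8 = 8·1 + 0.
Working back up the chain: 1 = 9 − 1·8 = 9 − (26 − 2·9) = −26 + 3·9 = −26 + 3·(61 − 2·26) = 3·61 − 7·26. So 26·(-7) + 61·3 = 1.
Scaling by 244 gives the particular solution (u, v) = (-1708, 732).
Shifting by a multiple of (61, −26) keeps it a solution: u = -1708 + 28·61 = 0, v = 732 − 28·26 = 4.
Check: 52·0 + 122·4 = 0 + 488 = 488. ✓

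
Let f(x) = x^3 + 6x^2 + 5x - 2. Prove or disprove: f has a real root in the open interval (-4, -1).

Yes, f has a root in the interval.

f(-4) = 10 and f(-1) = -2, which have opposite signs.
Since f is a polynomial it is continuous on [-4, -1].
By the Intermediate Value Theorem, f takes the value 0 somewhere in the open interval.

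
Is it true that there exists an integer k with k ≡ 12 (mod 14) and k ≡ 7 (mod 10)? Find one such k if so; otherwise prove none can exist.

Both moduli are multiples of 2 = gcd(14, 10), so any solution would satisfy k ≡ 12 and k ≡ 7 modulo 2 simultaneously.
But 12 mod 2 = 0 while 7 mod 2 = 1, a contradiction.
Therefore no such k exists.

No such integer exists.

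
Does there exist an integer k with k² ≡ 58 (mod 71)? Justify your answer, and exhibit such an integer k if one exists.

k = 22 works: 22² = 484, and 484 − 58 = 426 = 6·71.

k = 22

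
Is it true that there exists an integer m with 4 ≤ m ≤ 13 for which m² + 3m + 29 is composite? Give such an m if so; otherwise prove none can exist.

At m = 8: 8² + 3·8 + 29 = 117 = 3·39, which is composite.

m = 8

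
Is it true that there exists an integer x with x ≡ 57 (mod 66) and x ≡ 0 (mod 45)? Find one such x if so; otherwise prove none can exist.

x = 585

The moduli are not coprime: gcd(66, 45) = 3. Compatibility requires 3 ∣ (0 − 57) = -57, which holds, so solutions exist.
Write x = 57 + 66t. Then 66t ≡ 0 − 57 ≡ 33 (mod 45); dividing through by 3 gives 22t ≡ 11 (mod 15).
22 ≡ 7 (mod 15), so this reads 7t ≡ 11 (mod 15). To invert 7 modulo 15: 15 = 2·7 + 1, 7 = 7·1 + 0, and unwinding, 1 = 15 − 2·7. Thus 7⁻¹ ≡ -2 ≡ 13 (mod 15).
Therefore t ≡ 13·11 = 143 ≡ 8 (mod 15).
Then x = 57 + 66·8 = 585.
Verify: 585 = 8·66 + 57 and 585 = 13·45 + 0. ✓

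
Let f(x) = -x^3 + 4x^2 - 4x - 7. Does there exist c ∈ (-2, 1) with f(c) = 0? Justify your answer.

f(-2) = 25 and f(1) = -8, which have opposite signs.
f is continuous everywhere (it is a polynomial), in particular on [-2, 1].
So by the Intermediate Value Theorem there is a c strictly between -2 and 1 with f(c) = 0.

Such a root exists.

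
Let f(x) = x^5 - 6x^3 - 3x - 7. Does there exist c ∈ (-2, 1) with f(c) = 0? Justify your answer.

f(-2) = 15 and f(1) = -15, which have opposite signs.
f is continuous everywhere (it is a polynomial), in particular on [-2, 1].
The Intermediate Value Theorem then guarantees some c ∈ (-2, 1) with f(c) = 0.

Yes, such a c exists.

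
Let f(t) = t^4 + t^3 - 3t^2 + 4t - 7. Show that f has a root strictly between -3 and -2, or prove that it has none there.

f(-3) = 8 and f(-2) = -19, which have opposite signs.
f is continuous everywhere (it is a polynomial), in particular on [-3, -2].
By the Intermediate Value Theorem, f takes the value 0 somewhere in the open interval.

Such a root exists.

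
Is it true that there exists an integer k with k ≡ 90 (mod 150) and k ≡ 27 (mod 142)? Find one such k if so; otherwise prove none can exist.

gcd(150, 142) = 2. If k ≡ 90 (mod 150) and k ≡ 27 (mod 142), then k ≡ 90 (mod 2) and k ≡ 27 (mod 2).
But 90 mod 2 = 0 while 27 mod 2 = 1, a contradiction.
Therefore no such k exists.

No, no such integer exists.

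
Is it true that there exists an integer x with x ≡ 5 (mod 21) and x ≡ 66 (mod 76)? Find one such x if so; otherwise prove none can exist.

gcd(21, 76) = 1, so the Chinese Remainder Theorem guarantees exactly one residue class mod 1596 satisfying both.
Write x = 5 + 21t and require 5 + 21t ≡ 66 (mod 76), i.e. 21t ≡ 61 (mod 76).
To invert 21 modulo 76: 76 = 3·21 + 13, 21 = 1·13 + 8, 13 = 1·8 + 5, 8 = 1·5 + 3, 5 = 1·3 + 2, 3 = 1·2 + 1, 2 = 2·1 + 0, and unwinding, 1 = 3 − 1·2 = 3 − (5 − 1·3) = −5 + 2·3 = −5 + 2·(8 − 1·5) = 2·8 − 3·5 = 2·8 − 3·(13 − 1·8) = −3·13 + 5·8 = −3·13 + 5·(21 − 1·13) = 5·21 − 8·13 = 5·21 − 8·(76 − 3·21) = −8·76 + 29·21. Thus 21⁻¹ ≡ 29 (mod 76).
Multiplying by 29: t ≡ 29·61 = 1769 ≡ 21 (mod 76).
With t = 21: x = 5 + 21·21 = 446.
Verify: 446 = 21·21 + 5 and 446 = 5·76 + 66. ✓

x = 446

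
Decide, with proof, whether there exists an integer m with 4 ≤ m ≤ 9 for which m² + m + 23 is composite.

m = 6

At m = 6: 6² + 6 + 23 = 65 = 5·13, which is composite.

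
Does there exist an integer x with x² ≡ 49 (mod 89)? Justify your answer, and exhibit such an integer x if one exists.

x = 82

Take x = 82. Then 82² = 6724 = 75·89 + 49, so 82² ≡ 49 (mod 89).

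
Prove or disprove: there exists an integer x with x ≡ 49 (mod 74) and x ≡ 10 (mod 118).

Reduce both congruences modulo 2, which divides 74 and 118: they say x ≡ 49 (mod 2) and x ≡ 10 (mod 2).
These are incompatible: 49 − 10 = 39 is not divisible by 2.
Hence the system has no solution.

There is no such integer.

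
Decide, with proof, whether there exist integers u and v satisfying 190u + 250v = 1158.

Both 190 and 250 are divisible by gcd(190, 250) = 10, hence so is any combination 190u + 250v.
But 1158 is not a multiple of 10 (it leaves remainder 8).
Hence no integers u, v satisfy the equation.

There are no such integers.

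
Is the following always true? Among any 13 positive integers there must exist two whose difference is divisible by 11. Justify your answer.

Yes, this is always true.

Each integer lies in one of the 11 residue classes modulo 11.
Since 13 > 11, two of the 13 integers must share a residue class by the pigeonhole principle; call them a and b.
Their difference a − b is then a multiple of 11.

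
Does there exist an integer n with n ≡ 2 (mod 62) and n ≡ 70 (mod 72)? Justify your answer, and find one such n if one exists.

The moduli are not coprime: gcd(62, 72) = 2. Compatibility requires 2 ∣ (70 − 2) = 68, which holds, so solutions exist.
Put n = 2 + 62t, so we need 62t ≡ 68 (mod 72), equivalently (divide by 2) 31t ≡ 34 (mod 36).
To invert 31 modulo 36: 36 = 1·31 + 5, 31 = 6·5 + 1, 5 = 5·1 + 0, and unwinding, 1 = 31 − 6·5 = 31 − 6·(36 − 1·31) = −6·36 + 7·31. Thus 31⁻¹ ≡ 7 (mod 36).
Therefore t ≡ 7·34 = 238 ≡ 22 (mod 36).
Then n = 2 + 62·22 = 1366.
Check: 1366 mod 62 = 2, 1366 mod 72 = 70. ✓

n = 1366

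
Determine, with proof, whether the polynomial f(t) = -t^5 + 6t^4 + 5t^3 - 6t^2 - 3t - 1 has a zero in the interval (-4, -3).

f has no root in that interval.

f(-4) = 2155 and f(-3) = 548, both positive, so a sign-change argument is unavailable; we show f keeps this sign on the whole interval.
Shift to the endpoint -3: with t = -3 − u (0 < u < 1), one computes f(-3 − u) = u^5 + 21u^4 + 157u^3 + 543u^2 + 885u + 548.
All 6 nonzero coefficients of this polynomial in u are positive; hence for u > 0 the value is a sum of positive terms (the constant 548 among them).
So f is strictly positive on (-4, -3); no root exists in the interval.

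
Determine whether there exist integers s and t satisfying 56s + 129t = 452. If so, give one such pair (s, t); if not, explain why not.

56 and 129 are coprime, so 56s + 129t ranges over all of ℤ.
Run the Euclidean algorithm on 129 and 56: 129 = 2·56 + 17, 56 = 3·17 + 5, 17 = 3·5 + 2, 5 = 2·2 + 1, 2 = 2·1 + 0.
Working back up the chain: 1 = 5 − 2·2 = 5 − 2·(17 − 3·5) = −2·17 + 7·5 = −2·17 + 7·(56 − 3·17) = 7·56 − 23·17 = 7·56 − 23·(129 − 2·56) = −23·129 + 53·56. So 56·53 + 129·(-23) = 1.
Multiplying through by 452: s = 53·452 = 23956, t = (-23)·452 = -10396 is a solution.
The general solution is s = 23956 + 129k, t = -10396 − 56k; taking k = -185 gives the smaller pair s = 91, t = -36.
Check: 56·91 + 129·(-36) = 5096 − 4644 = 452. ✓

s = 91, t = -36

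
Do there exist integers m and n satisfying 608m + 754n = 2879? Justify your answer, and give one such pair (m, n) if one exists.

There are no such integers.

gcd(608, 754) = 2, so every integer of the form 608m + 754n is a multiple of 2.
However 2879 leaves remainder 1 on division by 2.
Therefore 608m + 754n = 2879 has no solution in integers.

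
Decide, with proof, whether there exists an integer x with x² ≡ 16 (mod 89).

x = 85

x = 85 works: 85² = 7225, and 7225 − 16 = 7209 = 81·89.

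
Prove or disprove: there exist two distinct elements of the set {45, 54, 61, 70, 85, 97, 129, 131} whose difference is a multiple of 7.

45 and 129 are such a pair.

Both 45 and 129 leave remainder 3 on division by 7; their difference 84 = 12·7 is a multiple of 7.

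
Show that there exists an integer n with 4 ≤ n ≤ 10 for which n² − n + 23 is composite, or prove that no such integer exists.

At n = 4: 4² − 4 + 23 = 35 = 5·7, which is composite.

n = 4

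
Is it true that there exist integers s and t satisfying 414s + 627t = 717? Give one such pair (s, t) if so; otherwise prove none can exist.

Every value of 414s + 627t is a multiple of gcd(414, 627) = 3; since 3 ∣ 717, solutions exist.
Dividing through by 3 reduces the equation to 138s + 209t = 239.
Euclidean algorithm: 209 = 1·138 + 71, 138 = 1·71 + 67, 71 = 1·67 + 4, 67 = 16·4 + 3, 4 = 1·3 + 1, 3 = 3·1 + 0.
Unwinding: 1 = 4 − 1·3 = 4 − (67 − 16·4) = −67 + 17·4 = −67 + 17·(71 − 1·67) = 17·71 − 18·67 = 17·71 − 18·(138 − 1·71) = −18·138 + 35·71 = −18·138 + 35·(209 − 1·138) = 35·209 − 53·138, i.e. 138·(-53) + 209·35 = 1.
Scaling by 239 gives the particular solution (s, t) = (-12667, 8365).
Shifting by a multiple of (209, −138) keeps it a solution: s = -12667 + 61·209 = 82, t = 8365 − 61·138 = -53.
Check: 414·82 + 627·(-53) = 33948 − 33231 = 717. ✓

s = 82, t = -53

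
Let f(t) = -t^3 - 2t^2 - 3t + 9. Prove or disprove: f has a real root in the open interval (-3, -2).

No.

Evaluate at the endpoints: f(-3) = 27, f(-2) = 15 — same sign (positive).
The derivative f'(t) = -3t^2 - 4t - 3 is a quadratic with discriminant (-4)² − 4·(-3)·(-3) = -20 < 0; it never vanishes, so it is always negative (sign of the leading coefficient).
So f is strictly decreasing; between -3 and -2 its values lie between f(-3) = 27 and f(-2) = 15, all positive. Therefore f has no root in (-3, -2).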